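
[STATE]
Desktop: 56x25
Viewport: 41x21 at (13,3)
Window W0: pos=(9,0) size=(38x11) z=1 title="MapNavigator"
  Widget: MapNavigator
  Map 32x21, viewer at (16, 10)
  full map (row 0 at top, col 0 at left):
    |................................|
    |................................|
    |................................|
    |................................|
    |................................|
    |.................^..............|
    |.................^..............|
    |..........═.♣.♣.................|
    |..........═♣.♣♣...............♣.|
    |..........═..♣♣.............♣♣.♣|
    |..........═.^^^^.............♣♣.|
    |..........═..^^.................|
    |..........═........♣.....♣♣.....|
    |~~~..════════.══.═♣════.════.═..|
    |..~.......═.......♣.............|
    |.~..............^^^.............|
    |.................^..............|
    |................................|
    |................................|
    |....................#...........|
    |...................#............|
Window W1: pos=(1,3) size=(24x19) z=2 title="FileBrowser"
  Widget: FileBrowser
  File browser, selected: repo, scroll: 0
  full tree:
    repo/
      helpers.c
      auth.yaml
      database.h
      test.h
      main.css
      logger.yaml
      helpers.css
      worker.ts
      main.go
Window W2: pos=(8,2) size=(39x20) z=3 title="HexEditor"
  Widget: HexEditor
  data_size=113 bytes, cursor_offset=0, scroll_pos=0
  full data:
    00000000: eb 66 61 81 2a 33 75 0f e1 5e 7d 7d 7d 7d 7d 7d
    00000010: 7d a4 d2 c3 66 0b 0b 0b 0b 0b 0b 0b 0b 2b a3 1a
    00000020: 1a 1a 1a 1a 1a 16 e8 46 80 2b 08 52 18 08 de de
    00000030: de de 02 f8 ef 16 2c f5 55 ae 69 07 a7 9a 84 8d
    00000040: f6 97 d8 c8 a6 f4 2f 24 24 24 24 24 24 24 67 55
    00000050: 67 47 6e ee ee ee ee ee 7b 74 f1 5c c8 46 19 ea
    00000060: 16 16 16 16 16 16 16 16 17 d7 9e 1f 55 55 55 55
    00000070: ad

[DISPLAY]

Editor                           ┃       
─────────────────────────────────┨       
0000  EB 66 61 81 2a 33 75 0f  e1┃       
0010  7d a4 d2 c3 66 0b 0b 0b  0b┃       
0020  1a 1a 1a 1a 1a 16 e8 46  80┃       
0030  de de 02 f8 ef 16 2c f5  55┃       
0040  f6 97 d8 c8 a6 f4 2f 24  24┃       
0050  67 47 6e ee ee ee ee ee  7b┃       
0060  16 16 16 16 16 16 16 16  17┃       
0070  ad                         ┃       
                                 ┃       
                                 ┃       
                                 ┃       
                                 ┃       
                                 ┃       
                                 ┃       
                                 ┃       
                                 ┃       
━━━━━━━━━━━━━━━━━━━━━━━━━━━━━━━━━┛       
                                         
                                         


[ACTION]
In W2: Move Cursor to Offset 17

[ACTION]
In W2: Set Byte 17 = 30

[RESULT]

Editor                           ┃       
─────────────────────────────────┨       
0000  eb 66 61 81 2a 33 75 0f  e1┃       
0010  7d 30 d2 c3 66 0b 0b 0b  0b┃       
0020  1a 1a 1a 1a 1a 16 e8 46  80┃       
0030  de de 02 f8 ef 16 2c f5  55┃       
0040  f6 97 d8 c8 a6 f4 2f 24  24┃       
0050  67 47 6e ee ee ee ee ee  7b┃       
0060  16 16 16 16 16 16 16 16  17┃       
0070  ad                         ┃       
                                 ┃       
                                 ┃       
                                 ┃       
                                 ┃       
                                 ┃       
                                 ┃       
                                 ┃       
                                 ┃       
━━━━━━━━━━━━━━━━━━━━━━━━━━━━━━━━━┛       
                                         
                                         


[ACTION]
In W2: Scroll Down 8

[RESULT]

Editor                           ┃       
─────────────────────────────────┨       
0070  ad                         ┃       
                                 ┃       
                                 ┃       
                                 ┃       
                                 ┃       
                                 ┃       
                                 ┃       
                                 ┃       
                                 ┃       
                                 ┃       
                                 ┃       
                                 ┃       
                                 ┃       
                                 ┃       
                                 ┃       
                                 ┃       
━━━━━━━━━━━━━━━━━━━━━━━━━━━━━━━━━┛       
                                         
                                         


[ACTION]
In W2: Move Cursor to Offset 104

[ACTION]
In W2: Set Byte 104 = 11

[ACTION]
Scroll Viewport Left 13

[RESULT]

 ┏━━━━━━┃ HexEditor                      
 ┃ FileB┠────────────────────────────────
 ┠──────┃00000070  ad                    
 ┃> [-] ┃                                
 ┃    he┃                                
 ┃    au┃                                
 ┃    da┃                                
 ┃    te┃                                
 ┃    ma┃                                
 ┃    lo┃                                
 ┃    he┃                                
 ┃    wo┃                                
 ┃    ma┃                                
 ┃      ┃                                
 ┃      ┃                                
 ┃      ┃                                
 ┃      ┃                                
 ┃      ┃                                
 ┗━━━━━━┗━━━━━━━━━━━━━━━━━━━━━━━━━━━━━━━━
                                         
                                         


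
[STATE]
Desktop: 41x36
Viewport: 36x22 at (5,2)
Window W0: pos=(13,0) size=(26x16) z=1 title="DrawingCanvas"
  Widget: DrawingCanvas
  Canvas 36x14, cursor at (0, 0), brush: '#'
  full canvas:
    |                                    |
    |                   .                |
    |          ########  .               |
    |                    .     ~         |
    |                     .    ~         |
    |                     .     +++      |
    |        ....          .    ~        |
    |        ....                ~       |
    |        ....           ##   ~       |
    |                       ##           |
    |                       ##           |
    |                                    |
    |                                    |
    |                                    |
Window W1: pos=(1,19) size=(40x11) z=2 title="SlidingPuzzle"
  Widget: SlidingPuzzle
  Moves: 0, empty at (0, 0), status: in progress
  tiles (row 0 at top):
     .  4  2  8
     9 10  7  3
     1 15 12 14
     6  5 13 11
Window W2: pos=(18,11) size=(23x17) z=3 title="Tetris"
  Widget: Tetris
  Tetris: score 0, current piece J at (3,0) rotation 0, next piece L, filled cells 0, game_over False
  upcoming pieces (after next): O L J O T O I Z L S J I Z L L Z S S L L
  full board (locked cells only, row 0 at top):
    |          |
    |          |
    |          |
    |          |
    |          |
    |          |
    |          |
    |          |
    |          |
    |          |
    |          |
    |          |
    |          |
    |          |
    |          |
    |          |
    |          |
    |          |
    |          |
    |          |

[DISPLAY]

        ┠────────────────────────┨  
        ┃+                       ┃  
        ┃                   .    ┃  
        ┃          ########  .   ┃  
        ┃                    .   ┃  
        ┃                     .  ┃  
        ┃                     .  ┃  
        ┃        ....          . ┃  
        ┃        ....            ┃  
        ┃    ┏━━━━━━━━━━━━━━━━━━━━━┓
        ┃    ┃ Tetris              ┃
        ┃    ┠─────────────────────┨
        ┃    ┃          │Next:     ┃
        ┗━━━━┃          │  ▒       ┃
             ┃          │▒▒▒       ┃
             ┃          │          ┃
             ┃          │          ┃
━━━━━━━━━━━━━┃          │          ┃
idingPuzzle  ┃          │Score:    ┃
─────────────┃          │0         ┃
──┬────┬────┬┃          │          ┃
  │  4 │  2 │┃          │          ┃


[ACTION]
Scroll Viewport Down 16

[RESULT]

        ┃    ┃          │Next:     ┃
        ┗━━━━┃          │  ▒       ┃
             ┃          │▒▒▒       ┃
             ┃          │          ┃
             ┃          │          ┃
━━━━━━━━━━━━━┃          │          ┃
idingPuzzle  ┃          │Score:    ┃
─────────────┃          │0         ┃
──┬────┬────┬┃          │          ┃
  │  4 │  2 │┃          │          ┃
──┼────┼────┼┃          │          ┃
9 │ 10 │  7 │┃          │          ┃
──┼────┼────┼┃          │          ┃
1 │ 15 │ 12 │┗━━━━━━━━━━━━━━━━━━━━━┛
──┼────┼────┼────┤                 ┃
━━━━━━━━━━━━━━━━━━━━━━━━━━━━━━━━━━━┛
                                    
                                    
                                    
                                    
                                    
                                    


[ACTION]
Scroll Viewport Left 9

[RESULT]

             ┃    ┃          │Next: 
             ┗━━━━┃          │  ▒   
                  ┃          │▒▒▒   
                  ┃          │      
                  ┃          │      
 ┏━━━━━━━━━━━━━━━━┃          │      
 ┃ SlidingPuzzle  ┃          │Score:
 ┠────────────────┃          │0     
 ┃┌────┬────┬────┬┃          │      
 ┃│    │  4 │  2 │┃          │      
 ┃├────┼────┼────┼┃          │      
 ┃│  9 │ 10 │  7 │┃          │      
 ┃├────┼────┼────┼┃          │      
 ┃│  1 │ 15 │ 12 │┗━━━━━━━━━━━━━━━━━
 ┃├────┼────┼────┼────┤             
 ┗━━━━━━━━━━━━━━━━━━━━━━━━━━━━━━━━━━
                                    
                                    
                                    
                                    
                                    
                                    


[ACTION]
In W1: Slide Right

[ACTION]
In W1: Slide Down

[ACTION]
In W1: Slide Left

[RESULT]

             ┃    ┃          │Next: 
             ┗━━━━┃          │  ▒   
                  ┃          │▒▒▒   
                  ┃          │      
                  ┃          │      
 ┏━━━━━━━━━━━━━━━━┃          │      
 ┃ SlidingPuzzle  ┃          │Score:
 ┠────────────────┃          │0     
 ┃┌────┬────┬────┬┃          │      
 ┃│  4 │    │  2 │┃          │      
 ┃├────┼────┼────┼┃          │      
 ┃│  9 │ 10 │  7 │┃          │      
 ┃├────┼────┼────┼┃          │      
 ┃│  1 │ 15 │ 12 │┗━━━━━━━━━━━━━━━━━
 ┃├────┼────┼────┼────┤             
 ┗━━━━━━━━━━━━━━━━━━━━━━━━━━━━━━━━━━
                                    
                                    
                                    
                                    
                                    
                                    


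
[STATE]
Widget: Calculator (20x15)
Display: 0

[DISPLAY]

                   0
┌───┬───┬───┬───┐   
│ 7 │ 8 │ 9 │ ÷ │   
├───┼───┼───┼───┤   
│ 4 │ 5 │ 6 │ × │   
├───┼───┼───┼───┤   
│ 1 │ 2 │ 3 │ - │   
├───┼───┼───┼───┤   
│ 0 │ . │ = │ + │   
├───┼───┼───┼───┤   
│ C │ MC│ MR│ M+│   
└───┴───┴───┴───┘   
                    
                    
                    


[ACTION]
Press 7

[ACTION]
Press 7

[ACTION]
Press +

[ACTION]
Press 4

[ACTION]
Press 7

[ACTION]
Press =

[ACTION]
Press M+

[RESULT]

                 124
┌───┬───┬───┬───┐   
│ 7 │ 8 │ 9 │ ÷ │   
├───┼───┼───┼───┤   
│ 4 │ 5 │ 6 │ × │   
├───┼───┼───┼───┤   
│ 1 │ 2 │ 3 │ - │   
├───┼───┼───┼───┤   
│ 0 │ . │ = │ + │   
├───┼───┼───┼───┤   
│ C │ MC│ MR│ M+│   
└───┴───┴───┴───┘   
                    
                    
                    


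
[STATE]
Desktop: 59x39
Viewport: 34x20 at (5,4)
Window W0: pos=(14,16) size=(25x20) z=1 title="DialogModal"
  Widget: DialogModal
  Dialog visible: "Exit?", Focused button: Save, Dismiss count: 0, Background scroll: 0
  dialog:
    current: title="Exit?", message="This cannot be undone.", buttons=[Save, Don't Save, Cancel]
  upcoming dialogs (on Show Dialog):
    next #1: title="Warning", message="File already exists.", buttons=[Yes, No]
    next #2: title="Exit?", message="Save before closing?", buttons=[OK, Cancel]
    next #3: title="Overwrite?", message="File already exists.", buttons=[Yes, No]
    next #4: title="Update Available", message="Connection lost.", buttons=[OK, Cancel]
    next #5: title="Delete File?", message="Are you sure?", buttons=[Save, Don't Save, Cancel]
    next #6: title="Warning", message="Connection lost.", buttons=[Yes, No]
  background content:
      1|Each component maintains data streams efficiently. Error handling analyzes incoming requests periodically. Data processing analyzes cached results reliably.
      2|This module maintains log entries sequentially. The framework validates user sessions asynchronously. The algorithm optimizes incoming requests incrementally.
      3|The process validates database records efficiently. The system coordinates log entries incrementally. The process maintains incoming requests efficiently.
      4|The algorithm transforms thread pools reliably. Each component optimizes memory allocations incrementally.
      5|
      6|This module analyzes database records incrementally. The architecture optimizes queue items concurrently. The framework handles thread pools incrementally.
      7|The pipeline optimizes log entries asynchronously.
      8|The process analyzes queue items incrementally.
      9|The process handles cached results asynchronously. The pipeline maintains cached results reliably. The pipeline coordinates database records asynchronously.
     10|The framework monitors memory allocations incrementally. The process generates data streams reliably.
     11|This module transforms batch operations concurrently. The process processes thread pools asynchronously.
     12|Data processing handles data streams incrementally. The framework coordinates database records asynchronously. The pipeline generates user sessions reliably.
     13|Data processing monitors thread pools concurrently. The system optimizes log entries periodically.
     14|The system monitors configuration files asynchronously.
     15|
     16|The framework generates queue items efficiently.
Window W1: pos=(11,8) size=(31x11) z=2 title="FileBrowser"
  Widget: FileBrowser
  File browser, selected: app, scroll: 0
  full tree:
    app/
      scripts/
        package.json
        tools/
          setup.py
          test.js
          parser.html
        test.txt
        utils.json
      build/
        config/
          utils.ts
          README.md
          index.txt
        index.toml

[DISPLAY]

                                  
                                  
                                  
                                  
      ┏━━━━━━━━━━━━━━━━━━━━━━━━━━━
      ┃ FileBrowser               
      ┠───────────────────────────
      ┃> [-] app/                 
      ┃    [+] scripts/           
      ┃    [+] build/             
      ┃                           
      ┃                           
      ┃                           
      ┃                           
      ┗━━━━━━━━━━━━━━━━━━━━━━━━━━━
         ┃Each component maintain┃
         ┃This module maintains l┃
         ┃The process validates d┃
         ┃The algorithm transform┃
         ┃                       ┃


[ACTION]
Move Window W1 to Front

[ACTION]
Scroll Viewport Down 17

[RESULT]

         ┃Each component maintain┃
         ┃This module maintains l┃
         ┃The process validates d┃
         ┃The algorithm transform┃
         ┃                       ┃
         ┃Th┌─────────────────┐da┃
         ┃Th│      Exit?      │s ┃
         ┃Th│This cannot be un│qu┃
         ┃Th│[Save]  Don't Sav│ac┃
         ┃Th└─────────────────┘s ┃
         ┃This module transforms ┃
         ┃Data processing handles┃
         ┃Data processing monitor┃
         ┃The system monitors con┃
         ┃                       ┃
         ┃The framework generates┃
         ┗━━━━━━━━━━━━━━━━━━━━━━━┛
                                  
                                  
                                  


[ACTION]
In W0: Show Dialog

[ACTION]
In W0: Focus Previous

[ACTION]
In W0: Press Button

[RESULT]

         ┃Each component maintain┃
         ┃This module maintains l┃
         ┃The process validates d┃
         ┃The algorithm transform┃
         ┃                       ┃
         ┃This module analyzes da┃
         ┃The pipeline optimizes ┃
         ┃The process analyzes qu┃
         ┃The process handles cac┃
         ┃The framework monitors ┃
         ┃This module transforms ┃
         ┃Data processing handles┃
         ┃Data processing monitor┃
         ┃The system monitors con┃
         ┃                       ┃
         ┃The framework generates┃
         ┗━━━━━━━━━━━━━━━━━━━━━━━┛
                                  
                                  
                                  


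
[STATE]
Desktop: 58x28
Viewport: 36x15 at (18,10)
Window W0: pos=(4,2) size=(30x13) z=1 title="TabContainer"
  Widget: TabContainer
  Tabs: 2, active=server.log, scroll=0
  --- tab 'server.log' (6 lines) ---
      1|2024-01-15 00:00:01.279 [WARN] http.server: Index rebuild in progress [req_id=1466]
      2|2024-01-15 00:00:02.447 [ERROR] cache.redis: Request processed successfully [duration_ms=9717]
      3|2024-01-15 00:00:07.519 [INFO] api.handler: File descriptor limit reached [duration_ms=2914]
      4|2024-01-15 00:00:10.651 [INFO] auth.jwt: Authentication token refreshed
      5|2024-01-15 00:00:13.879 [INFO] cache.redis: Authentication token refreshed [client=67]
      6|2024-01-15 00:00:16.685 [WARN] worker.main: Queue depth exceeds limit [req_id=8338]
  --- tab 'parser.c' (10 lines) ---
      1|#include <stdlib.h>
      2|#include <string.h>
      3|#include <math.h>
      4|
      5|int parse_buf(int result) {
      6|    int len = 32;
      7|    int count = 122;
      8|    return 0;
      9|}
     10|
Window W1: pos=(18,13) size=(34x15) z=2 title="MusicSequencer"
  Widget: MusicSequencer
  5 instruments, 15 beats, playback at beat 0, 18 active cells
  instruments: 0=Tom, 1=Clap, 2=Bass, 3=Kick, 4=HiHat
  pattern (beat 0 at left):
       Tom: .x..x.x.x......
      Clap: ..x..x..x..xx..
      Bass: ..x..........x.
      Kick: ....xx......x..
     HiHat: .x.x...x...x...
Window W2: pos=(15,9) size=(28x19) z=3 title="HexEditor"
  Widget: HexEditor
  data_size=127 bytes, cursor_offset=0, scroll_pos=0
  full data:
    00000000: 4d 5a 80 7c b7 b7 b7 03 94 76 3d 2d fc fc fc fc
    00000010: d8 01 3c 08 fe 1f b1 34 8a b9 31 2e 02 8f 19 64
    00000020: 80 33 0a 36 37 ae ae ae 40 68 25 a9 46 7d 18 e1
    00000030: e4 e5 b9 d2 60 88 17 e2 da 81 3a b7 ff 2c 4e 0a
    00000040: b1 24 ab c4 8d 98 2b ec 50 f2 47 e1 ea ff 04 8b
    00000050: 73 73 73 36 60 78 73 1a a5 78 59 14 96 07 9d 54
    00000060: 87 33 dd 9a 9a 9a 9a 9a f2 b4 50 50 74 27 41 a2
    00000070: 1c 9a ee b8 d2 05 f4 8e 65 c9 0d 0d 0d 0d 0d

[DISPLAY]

exEditor                ┃           
────────────────────────┨           
000000  4D 5a 80 7c b7 b┃           
000010  d8 01 3c 08 fe 1┃━━━━━━━━┓  
000020  80 33 0a 36 37 a┃        ┃  
000030  e4 e5 b9 d2 60 8┃────────┨  
000040  b1 24 ab c4 8d 9┃        ┃  
000050  73 73 73 36 60 7┃        ┃  
000060  87 33 dd 9a 9a 9┃        ┃  
000070  1c 9a ee b8 d2 0┃        ┃  
                        ┃        ┃  
                        ┃        ┃  
                        ┃        ┃  
                        ┃        ┃  
                        ┃        ┃  


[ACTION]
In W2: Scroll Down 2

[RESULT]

exEditor                ┃           
────────────────────────┨           
000020  80 33 0a 36 37 a┃           
000030  e4 e5 b9 d2 60 8┃━━━━━━━━┓  
000040  b1 24 ab c4 8d 9┃        ┃  
000050  73 73 73 36 60 7┃────────┨  
000060  87 33 dd 9a 9a 9┃        ┃  
000070  1c 9a ee b8 d2 0┃        ┃  
                        ┃        ┃  
                        ┃        ┃  
                        ┃        ┃  
                        ┃        ┃  
                        ┃        ┃  
                        ┃        ┃  
                        ┃        ┃  


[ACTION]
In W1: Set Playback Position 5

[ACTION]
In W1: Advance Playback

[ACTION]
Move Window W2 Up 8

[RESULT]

                        ┃           
                        ┃           
                        ┃           
                        ┃━━━━━━━━┓  
                        ┃        ┃  
                        ┃────────┨  
                        ┃        ┃  
                        ┃        ┃  
                        ┃        ┃  
━━━━━━━━━━━━━━━━━━━━━━━━┛        ┃  
┃  Kick····██······█··           ┃  
┃ HiHat·█·█···█···█···           ┃  
┃                                ┃  
┃                                ┃  
┃                                ┃  


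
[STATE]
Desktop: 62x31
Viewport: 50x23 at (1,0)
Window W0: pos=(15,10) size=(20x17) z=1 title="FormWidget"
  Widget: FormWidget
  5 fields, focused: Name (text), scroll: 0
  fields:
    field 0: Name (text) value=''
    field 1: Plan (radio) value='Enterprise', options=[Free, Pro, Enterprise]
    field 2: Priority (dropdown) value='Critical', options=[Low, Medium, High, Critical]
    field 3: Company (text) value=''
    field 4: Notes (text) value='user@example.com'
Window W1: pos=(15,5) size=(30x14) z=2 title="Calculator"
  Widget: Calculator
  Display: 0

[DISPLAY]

                                                  
                                                  
                                                  
                                                  
                                                  
              ┏━━━━━━━━━━━━━━━━━━━━━━━━━━━━┓      
              ┃ Calculator                 ┃      
              ┠────────────────────────────┨      
              ┃                           0┃      
              ┃┌───┬───┬───┬───┐           ┃      
              ┃│ 7 │ 8 │ 9 │ ÷ │           ┃      
              ┃├───┼───┼───┼───┤           ┃      
              ┃│ 4 │ 5 │ 6 │ × │           ┃      
              ┃├───┼───┼───┼───┤           ┃      
              ┃│ 1 │ 2 │ 3 │ - │           ┃      
              ┃├───┼───┼───┼───┤           ┃      
              ┃│ 0 │ . │ = │ + │           ┃      
              ┃└───┴───┴───┴───┘           ┃      
              ┗━━━━━━━━━━━━━━━━━━━━━━━━━━━━┛      
              ┃                  ┃                
              ┃                  ┃                
              ┃                  ┃                
              ┃                  ┃                


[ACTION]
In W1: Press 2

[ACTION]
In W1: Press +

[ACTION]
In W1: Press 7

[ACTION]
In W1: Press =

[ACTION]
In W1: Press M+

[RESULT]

                                                  
                                                  
                                                  
                                                  
                                                  
              ┏━━━━━━━━━━━━━━━━━━━━━━━━━━━━┓      
              ┃ Calculator                 ┃      
              ┠────────────────────────────┨      
              ┃                           9┃      
              ┃┌───┬───┬───┬───┐           ┃      
              ┃│ 7 │ 8 │ 9 │ ÷ │           ┃      
              ┃├───┼───┼───┼───┤           ┃      
              ┃│ 4 │ 5 │ 6 │ × │           ┃      
              ┃├───┼───┼───┼───┤           ┃      
              ┃│ 1 │ 2 │ 3 │ - │           ┃      
              ┃├───┼───┼───┼───┤           ┃      
              ┃│ 0 │ . │ = │ + │           ┃      
              ┃└───┴───┴───┴───┘           ┃      
              ┗━━━━━━━━━━━━━━━━━━━━━━━━━━━━┛      
              ┃                  ┃                
              ┃                  ┃                
              ┃                  ┃                
              ┃                  ┃                


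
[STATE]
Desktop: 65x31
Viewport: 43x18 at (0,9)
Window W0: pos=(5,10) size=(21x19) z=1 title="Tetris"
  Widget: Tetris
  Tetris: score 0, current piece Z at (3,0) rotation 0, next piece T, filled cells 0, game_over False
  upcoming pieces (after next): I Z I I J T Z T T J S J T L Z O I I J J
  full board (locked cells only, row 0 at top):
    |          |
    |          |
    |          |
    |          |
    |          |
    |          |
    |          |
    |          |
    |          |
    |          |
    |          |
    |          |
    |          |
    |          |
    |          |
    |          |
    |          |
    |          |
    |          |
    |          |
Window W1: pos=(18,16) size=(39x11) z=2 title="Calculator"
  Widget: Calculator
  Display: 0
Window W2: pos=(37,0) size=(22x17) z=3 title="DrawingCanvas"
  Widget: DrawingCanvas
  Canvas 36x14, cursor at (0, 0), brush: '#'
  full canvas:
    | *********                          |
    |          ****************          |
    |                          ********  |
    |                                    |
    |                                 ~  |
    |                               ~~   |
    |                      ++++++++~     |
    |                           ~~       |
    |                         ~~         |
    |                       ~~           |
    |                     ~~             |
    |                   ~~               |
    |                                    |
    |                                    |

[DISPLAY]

                                     ┃     
     ┏━━━━━━━━━━━━━━━━━━━┓           ┃     
     ┃ Tetris            ┃           ┃     
     ┠───────────────────┨           ┃     
     ┃          │Next:   ┃           ┃     
     ┃          │ ▒      ┃           ┃     
     ┃          │▒▒▒     ┃           ┃     
     ┃          │ ┏━━━━━━━━━━━━━━━━━━┗━━━━━
     ┃          │ ┃ Calculator             
     ┃          │ ┠────────────────────────
     ┃          │S┃                        
     ┃          │0┃┌───┬───┬───┬───┐       
     ┃          │ ┃│ 7 │ 8 │ 9 │ ÷ │       
     ┃          │ ┃├───┼───┼───┼───┤       
     ┃          │ ┃│ 4 │ 5 │ 6 │ × │       
     ┃          │ ┃├───┼───┼───┼───┤       
     ┃          │ ┃│ 1 │ 2 │ 3 │ - │       
     ┃          │ ┗━━━━━━━━━━━━━━━━━━━━━━━━


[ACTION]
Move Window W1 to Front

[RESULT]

                                     ┃     
     ┏━━━━━━━━━━━━━━━━━━━┓           ┃     
     ┃ Tetris            ┃           ┃     
     ┠───────────────────┨           ┃     
     ┃          │Next:   ┃           ┃     
     ┃          │ ▒      ┃           ┃     
     ┃          │▒▒▒     ┃           ┃     
     ┃          │ ┏━━━━━━━━━━━━━━━━━━━━━━━━
     ┃          │ ┃ Calculator             
     ┃          │ ┠────────────────────────
     ┃          │S┃                        
     ┃          │0┃┌───┬───┬───┬───┐       
     ┃          │ ┃│ 7 │ 8 │ 9 │ ÷ │       
     ┃          │ ┃├───┼───┼───┼───┤       
     ┃          │ ┃│ 4 │ 5 │ 6 │ × │       
     ┃          │ ┃├───┼───┼───┼───┤       
     ┃          │ ┃│ 1 │ 2 │ 3 │ - │       
     ┃          │ ┗━━━━━━━━━━━━━━━━━━━━━━━━


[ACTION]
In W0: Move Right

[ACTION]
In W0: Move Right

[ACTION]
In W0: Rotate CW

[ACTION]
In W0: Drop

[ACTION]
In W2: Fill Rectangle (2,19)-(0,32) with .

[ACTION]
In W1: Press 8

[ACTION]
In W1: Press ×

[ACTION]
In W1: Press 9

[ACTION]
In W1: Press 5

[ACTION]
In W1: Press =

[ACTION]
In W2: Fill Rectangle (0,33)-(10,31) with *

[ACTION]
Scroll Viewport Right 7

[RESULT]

                              ┃            
━━━━━━━━━━━━━━━━━━┓           ┃            
Tetris            ┃           ┃            
──────────────────┨           ┃            
         │Next:   ┃           ┃            
         │ ▒      ┃           ┃            
         │▒▒▒     ┃           ┃            
         │ ┏━━━━━━━━━━━━━━━━━━━━━━━━━━━━━━━
         │ ┃ Calculator                    
         │ ┠───────────────────────────────
         │S┃                               
         │0┃┌───┬───┬───┬───┐              
         │ ┃│ 7 │ 8 │ 9 │ ÷ │              
         │ ┃├───┼───┼───┼───┤              
         │ ┃│ 4 │ 5 │ 6 │ × │              
         │ ┃├───┼───┼───┼───┤              
         │ ┃│ 1 │ 2 │ 3 │ - │              
         │ ┗━━━━━━━━━━━━━━━━━━━━━━━━━━━━━━━


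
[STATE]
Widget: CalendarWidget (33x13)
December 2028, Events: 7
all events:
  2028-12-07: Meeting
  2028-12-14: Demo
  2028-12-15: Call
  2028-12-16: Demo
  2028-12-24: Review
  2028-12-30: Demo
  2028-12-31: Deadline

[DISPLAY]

          December 2028          
Mo Tu We Th Fr Sa Su             
             1  2  3             
 4  5  6  7*  8  9 10            
11 12 13 14* 15* 16* 17          
18 19 20 21 22 23 24*            
25 26 27 28 29 30* 31*           
                                 
                                 
                                 
                                 
                                 
                                 


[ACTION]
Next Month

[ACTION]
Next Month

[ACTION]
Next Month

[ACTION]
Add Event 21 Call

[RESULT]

            March 2029           
Mo Tu We Th Fr Sa Su             
          1  2  3  4             
 5  6  7  8  9 10 11             
12 13 14 15 16 17 18             
19 20 21* 22 23 24 25            
26 27 28 29 30 31                
                                 
                                 
                                 
                                 
                                 
                                 


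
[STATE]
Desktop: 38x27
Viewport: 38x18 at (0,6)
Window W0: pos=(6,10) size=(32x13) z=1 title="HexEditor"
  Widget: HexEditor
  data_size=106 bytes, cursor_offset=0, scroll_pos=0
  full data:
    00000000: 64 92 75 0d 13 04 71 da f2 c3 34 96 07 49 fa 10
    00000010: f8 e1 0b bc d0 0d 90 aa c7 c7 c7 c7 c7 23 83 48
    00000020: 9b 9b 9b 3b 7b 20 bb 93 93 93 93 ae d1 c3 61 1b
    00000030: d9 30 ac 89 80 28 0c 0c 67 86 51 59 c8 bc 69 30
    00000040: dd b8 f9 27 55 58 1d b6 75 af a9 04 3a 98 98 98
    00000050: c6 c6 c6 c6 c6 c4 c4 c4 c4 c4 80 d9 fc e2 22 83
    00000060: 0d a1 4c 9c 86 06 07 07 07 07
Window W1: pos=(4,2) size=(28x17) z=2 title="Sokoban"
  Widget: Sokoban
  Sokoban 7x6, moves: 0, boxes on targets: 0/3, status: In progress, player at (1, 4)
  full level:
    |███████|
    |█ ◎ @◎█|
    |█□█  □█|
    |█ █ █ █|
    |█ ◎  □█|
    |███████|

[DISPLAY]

    ┃█ ◎ @◎█                   ┃      
    ┃█□█  □█                   ┃      
    ┃█ █ █ █                   ┃      
    ┃█ ◎  □█                   ┃      
    ┃███████                   ┃━━━━━┓
    ┃Moves: 0  0/3             ┃     ┃
    ┃                          ┃─────┨
    ┃                          ┃04 71┃
    ┃                          ┃0d 90┃
    ┃                          ┃20 bb┃
    ┃                          ┃28 0c┃
    ┃                          ┃58 1d┃
    ┗━━━━━━━━━━━━━━━━━━━━━━━━━━┛c4 c4┃
      ┃00000060  0d a1 4c 9c 86 06 07┃
      ┃                              ┃
      ┃                              ┃
      ┗━━━━━━━━━━━━━━━━━━━━━━━━━━━━━━┛
                                      


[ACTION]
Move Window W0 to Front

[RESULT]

    ┃█ ◎ @◎█                   ┃      
    ┃█□█  □█                   ┃      
    ┃█ █ █ █                   ┃      
    ┃█ ◎  □█                   ┃      
    ┃█┏━━━━━━━━━━━━━━━━━━━━━━━━━━━━━━┓
    ┃M┃ HexEditor                    ┃
    ┃ ┠──────────────────────────────┨
    ┃ ┃00000000  64 92 75 0d 13 04 71┃
    ┃ ┃00000010  f8 e1 0b bc d0 0d 90┃
    ┃ ┃00000020  9b 9b 9b 3b 7b 20 bb┃
    ┃ ┃00000030  d9 30 ac 89 80 28 0c┃
    ┃ ┃00000040  dd b8 f9 27 55 58 1d┃
    ┗━┃00000050  c6 c6 c6 c6 c6 c4 c4┃
      ┃00000060  0d a1 4c 9c 86 06 07┃
      ┃                              ┃
      ┃                              ┃
      ┗━━━━━━━━━━━━━━━━━━━━━━━━━━━━━━┛
                                      


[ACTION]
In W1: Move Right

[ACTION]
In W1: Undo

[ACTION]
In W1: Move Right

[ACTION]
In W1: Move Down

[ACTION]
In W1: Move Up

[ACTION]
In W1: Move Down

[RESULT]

    ┃█ ◎  ◎█                   ┃      
    ┃█□█  @█                   ┃      
    ┃█ █ █□█                   ┃      
    ┃█ ◎  □█                   ┃      
    ┃█┏━━━━━━━━━━━━━━━━━━━━━━━━━━━━━━┓
    ┃M┃ HexEditor                    ┃
    ┃ ┠──────────────────────────────┨
    ┃ ┃00000000  64 92 75 0d 13 04 71┃
    ┃ ┃00000010  f8 e1 0b bc d0 0d 90┃
    ┃ ┃00000020  9b 9b 9b 3b 7b 20 bb┃
    ┃ ┃00000030  d9 30 ac 89 80 28 0c┃
    ┃ ┃00000040  dd b8 f9 27 55 58 1d┃
    ┗━┃00000050  c6 c6 c6 c6 c6 c4 c4┃
      ┃00000060  0d a1 4c 9c 86 06 07┃
      ┃                              ┃
      ┃                              ┃
      ┗━━━━━━━━━━━━━━━━━━━━━━━━━━━━━━┛
                                      


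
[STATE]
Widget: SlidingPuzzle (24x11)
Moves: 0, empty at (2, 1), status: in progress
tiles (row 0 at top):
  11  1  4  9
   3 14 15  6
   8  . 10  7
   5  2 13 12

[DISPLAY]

┌────┬────┬────┬────┐   
│ 11 │  1 │  4 │  9 │   
├────┼────┼────┼────┤   
│  3 │ 14 │ 15 │  6 │   
├────┼────┼────┼────┤   
│  8 │    │ 10 │  7 │   
├────┼────┼────┼────┤   
│  5 │  2 │ 13 │ 12 │   
└────┴────┴────┴────┘   
Moves: 0                
                        


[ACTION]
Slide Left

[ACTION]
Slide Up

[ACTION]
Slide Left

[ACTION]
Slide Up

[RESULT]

┌────┬────┬────┬────┐   
│ 11 │  1 │  4 │  9 │   
├────┼────┼────┼────┤   
│  3 │ 14 │ 15 │  6 │   
├────┼────┼────┼────┤   
│  8 │ 10 │ 13 │  7 │   
├────┼────┼────┼────┤   
│  5 │  2 │ 12 │    │   
└────┴────┴────┴────┘   
Moves: 3                
                        


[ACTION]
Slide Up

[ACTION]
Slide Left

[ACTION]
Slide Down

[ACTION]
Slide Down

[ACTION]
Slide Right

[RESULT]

┌────┬────┬────┬────┐   
│ 11 │  1 │  4 │  9 │   
├────┼────┼────┼────┤   
│  3 │ 14 │    │ 15 │   
├────┼────┼────┼────┤   
│  8 │ 10 │ 13 │  6 │   
├────┼────┼────┼────┤   
│  5 │  2 │ 12 │  7 │   
└────┴────┴────┴────┘   
Moves: 6                
                        
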